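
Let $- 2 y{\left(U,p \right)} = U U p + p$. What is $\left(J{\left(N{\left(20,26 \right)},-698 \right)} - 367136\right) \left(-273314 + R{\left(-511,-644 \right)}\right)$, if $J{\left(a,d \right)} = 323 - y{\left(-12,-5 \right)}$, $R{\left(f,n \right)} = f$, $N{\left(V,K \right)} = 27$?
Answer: $\frac{201083662575}{2} \approx 1.0054 \cdot 10^{11}$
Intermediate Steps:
$y{\left(U,p \right)} = - \frac{p}{2} - \frac{p U^{2}}{2}$ ($y{\left(U,p \right)} = - \frac{U U p + p}{2} = - \frac{U^{2} p + p}{2} = - \frac{p U^{2} + p}{2} = - \frac{p + p U^{2}}{2} = - \frac{p}{2} - \frac{p U^{2}}{2}$)
$J{\left(a,d \right)} = - \frac{79}{2}$ ($J{\left(a,d \right)} = 323 - \left(- \frac{1}{2}\right) \left(-5\right) \left(1 + \left(-12\right)^{2}\right) = 323 - \left(- \frac{1}{2}\right) \left(-5\right) \left(1 + 144\right) = 323 - \left(- \frac{1}{2}\right) \left(-5\right) 145 = 323 - \frac{725}{2} = - \frac{79}{2}$)
$\left(J{\left(N{\left(20,26 \right)},-698 \right)} - 367136\right) \left(-273314 + R{\left(-511,-644 \right)}\right) = \left(- \frac{79}{2} - 367136\right) \left(-273314 - 511\right) = \left(- \frac{734351}{2}\right) \left(-273825\right) = \frac{201083662575}{2}$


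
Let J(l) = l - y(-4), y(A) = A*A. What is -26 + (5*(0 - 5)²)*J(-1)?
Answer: -2151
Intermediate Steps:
y(A) = A²
J(l) = -16 + l (J(l) = l - 1*(-4)² = l - 1*16 = l - 16 = -16 + l)
-26 + (5*(0 - 5)²)*J(-1) = -26 + (5*(0 - 5)²)*(-16 - 1) = -26 + (5*(-5)²)*(-17) = -26 + (5*25)*(-17) = -26 + 125*(-17) = -26 - 2125 = -2151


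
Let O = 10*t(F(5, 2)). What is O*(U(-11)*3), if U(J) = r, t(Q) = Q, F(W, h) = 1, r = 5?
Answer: 150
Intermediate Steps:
O = 10 (O = 10*1 = 10)
U(J) = 5
O*(U(-11)*3) = 10*(5*3) = 10*15 = 150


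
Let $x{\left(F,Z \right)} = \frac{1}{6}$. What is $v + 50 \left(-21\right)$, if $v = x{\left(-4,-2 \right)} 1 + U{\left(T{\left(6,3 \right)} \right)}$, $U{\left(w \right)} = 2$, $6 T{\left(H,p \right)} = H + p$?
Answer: $- \frac{6287}{6} \approx -1047.8$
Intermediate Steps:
$T{\left(H,p \right)} = \frac{H}{6} + \frac{p}{6}$ ($T{\left(H,p \right)} = \frac{H + p}{6} = \frac{H}{6} + \frac{p}{6}$)
$x{\left(F,Z \right)} = \frac{1}{6}$
$v = \frac{13}{6}$ ($v = \frac{1}{6} \cdot 1 + 2 = \frac{1}{6} + 2 = \frac{13}{6} \approx 2.1667$)
$v + 50 \left(-21\right) = \frac{13}{6} + 50 \left(-21\right) = \frac{13}{6} - 1050 = - \frac{6287}{6}$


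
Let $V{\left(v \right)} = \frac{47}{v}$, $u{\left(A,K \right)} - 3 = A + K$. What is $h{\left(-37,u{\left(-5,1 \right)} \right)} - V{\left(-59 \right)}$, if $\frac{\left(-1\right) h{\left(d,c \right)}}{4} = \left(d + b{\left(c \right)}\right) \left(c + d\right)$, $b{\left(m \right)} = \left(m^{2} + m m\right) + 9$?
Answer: $- \frac{233121}{59} \approx -3951.2$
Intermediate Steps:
$b{\left(m \right)} = 9 + 2 m^{2}$ ($b{\left(m \right)} = \left(m^{2} + m^{2}\right) + 9 = 2 m^{2} + 9 = 9 + 2 m^{2}$)
$u{\left(A,K \right)} = 3 + A + K$ ($u{\left(A,K \right)} = 3 + \left(A + K\right) = 3 + A + K$)
$h{\left(d,c \right)} = - 4 \left(c + d\right) \left(9 + d + 2 c^{2}\right)$ ($h{\left(d,c \right)} = - 4 \left(d + \left(9 + 2 c^{2}\right)\right) \left(c + d\right) = - 4 \left(9 + d + 2 c^{2}\right) \left(c + d\right) = - 4 \left(c + d\right) \left(9 + d + 2 c^{2}\right)$)
$h{\left(-37,u{\left(-5,1 \right)} \right)} - V{\left(-59 \right)} = \left(- 4 \left(-37\right)^{2} - 4 \left(3 - 5 + 1\right) \left(-37\right) - 4 \left(3 - 5 + 1\right) \left(9 + 2 \left(3 - 5 + 1\right)^{2}\right) - - 148 \left(9 + 2 \left(3 - 5 + 1\right)^{2}\right)\right) - \frac{47}{-59} = \left(\left(-4\right) 1369 - \left(-4\right) \left(-37\right) - - 4 \left(9 + 2 \left(-1\right)^{2}\right) - - 148 \left(9 + 2 \left(-1\right)^{2}\right)\right) - 47 \left(- \frac{1}{59}\right) = \left(-5476 - 148 - - 4 \left(9 + 2 \cdot 1\right) - - 148 \left(9 + 2 \cdot 1\right)\right) - - \frac{47}{59} = \left(-5476 - 148 - - 4 \left(9 + 2\right) - - 148 \left(9 + 2\right)\right) + \frac{47}{59} = \left(-5476 - 148 - \left(-4\right) 11 - \left(-148\right) 11\right) + \frac{47}{59} = \left(-5476 - 148 + 44 + 1628\right) + \frac{47}{59} = -3952 + \frac{47}{59} = - \frac{233121}{59}$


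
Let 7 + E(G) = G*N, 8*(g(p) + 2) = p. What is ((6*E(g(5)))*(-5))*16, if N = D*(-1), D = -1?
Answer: 4020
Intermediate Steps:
N = 1 (N = -1*(-1) = 1)
g(p) = -2 + p/8
E(G) = -7 + G (E(G) = -7 + G*1 = -7 + G)
((6*E(g(5)))*(-5))*16 = ((6*(-7 + (-2 + (⅛)*5)))*(-5))*16 = ((6*(-7 + (-2 + 5/8)))*(-5))*16 = ((6*(-7 - 11/8))*(-5))*16 = ((6*(-67/8))*(-5))*16 = -201/4*(-5)*16 = (1005/4)*16 = 4020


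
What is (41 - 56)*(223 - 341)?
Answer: 1770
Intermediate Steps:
(41 - 56)*(223 - 341) = -15*(-118) = 1770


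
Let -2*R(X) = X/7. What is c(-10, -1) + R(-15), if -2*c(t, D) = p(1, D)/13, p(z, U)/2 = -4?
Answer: 251/182 ≈ 1.3791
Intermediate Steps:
R(X) = -X/14 (R(X) = -X/(2*7) = -X/14)
p(z, U) = -8 (p(z, U) = 2*(-4) = -8)
c(t, D) = 4/13 (c(t, D) = -(-4)/13 = -1/2*(-8/13) = 4/13)
c(-10, -1) + R(-15) = 4/13 - 1/14*(-15) = 4/13 + 15/14 = 251/182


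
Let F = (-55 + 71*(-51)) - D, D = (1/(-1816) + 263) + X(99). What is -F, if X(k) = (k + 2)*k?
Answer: 25311407/1816 ≈ 13938.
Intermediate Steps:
X(k) = k*(2 + k) (X(k) = (2 + k)*k = k*(2 + k))
D = 18635791/1816 (D = (1/(-1816) + 263) + 99*(2 + 99) = (-1/1816 + 263) + 99*101 = 477607/1816 + 9999 = 18635791/1816 ≈ 10262.)
F = -25311407/1816 (F = (-55 + 71*(-51)) - 1*18635791/1816 = (-55 - 3621) - 18635791/1816 = -3676 - 18635791/1816 = -25311407/1816 ≈ -13938.)
-F = -1*(-25311407/1816) = 25311407/1816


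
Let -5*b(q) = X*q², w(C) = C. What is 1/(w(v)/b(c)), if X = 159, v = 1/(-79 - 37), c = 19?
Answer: 6658284/5 ≈ 1.3317e+6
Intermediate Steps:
v = -1/116 (v = 1/(-116) = -1/116 ≈ -0.0086207)
b(q) = -159*q²/5
1/(w(v)/b(c)) = 1/(-1/(116*((-159/5*19²)))) = 1/(-1/(116*((-159/5*361)))) = 1/(-1/(116*(-57399/5))) = 1/(-1/116*(-5/57399)) = 1/(5/6658284) = 6658284/5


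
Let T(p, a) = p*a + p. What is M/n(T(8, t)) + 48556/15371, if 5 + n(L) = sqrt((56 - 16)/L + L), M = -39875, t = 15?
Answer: -88844332/46113 - 5500*sqrt(2053)/57 ≈ -6298.7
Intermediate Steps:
T(p, a) = p + a*p (T(p, a) = a*p + p = p + a*p)
n(L) = -5 + sqrt(L + 40/L) (n(L) = -5 + sqrt((56 - 16)/L + L) = -5 + sqrt(40/L + L) = -5 + sqrt(L + 40/L))
M/n(T(8, t)) + 48556/15371 = -39875/(-5 + sqrt(8*(1 + 15) + 40/((8*(1 + 15))))) + 48556/15371 = -39875/(-5 + sqrt(8*16 + 40/((8*16)))) + 48556*(1/15371) = -39875/(-5 + sqrt(128 + 40/128)) + 48556/15371 = -39875/(-5 + sqrt(128 + 40*(1/128))) + 48556/15371 = -39875/(-5 + sqrt(128 + 5/16)) + 48556/15371 = -39875/(-5 + sqrt(2053/16)) + 48556/15371 = -39875/(-5 + sqrt(2053)/4) + 48556/15371 = 48556/15371 - 39875/(-5 + sqrt(2053)/4)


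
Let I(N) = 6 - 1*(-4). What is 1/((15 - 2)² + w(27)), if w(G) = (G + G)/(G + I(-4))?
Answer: 37/6307 ≈ 0.0058665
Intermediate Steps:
I(N) = 10 (I(N) = 6 + 4 = 10)
w(G) = 2*G/(10 + G) (w(G) = (G + G)/(G + 10) = (2*G)/(10 + G) = 2*G/(10 + G))
1/((15 - 2)² + w(27)) = 1/((15 - 2)² + 2*27/(10 + 27)) = 1/(13² + 2*27/37) = 1/(169 + 2*27*(1/37)) = 1/(169 + 54/37) = 1/(6307/37) = 37/6307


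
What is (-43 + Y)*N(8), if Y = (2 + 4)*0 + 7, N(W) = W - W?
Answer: 0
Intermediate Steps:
N(W) = 0
Y = 7 (Y = 6*0 + 7 = 0 + 7 = 7)
(-43 + Y)*N(8) = (-43 + 7)*0 = -36*0 = 0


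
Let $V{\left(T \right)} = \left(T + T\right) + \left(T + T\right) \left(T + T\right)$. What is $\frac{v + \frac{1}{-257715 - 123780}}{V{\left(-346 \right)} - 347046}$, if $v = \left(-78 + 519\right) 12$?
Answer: $\frac{2018871539}{50023913370} \approx 0.040358$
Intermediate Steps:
$v = 5292$ ($v = 441 \cdot 12 = 5292$)
$V{\left(T \right)} = 2 T + 4 T^{2}$ ($V{\left(T \right)} = 2 T + 2 T 2 T = 2 T + 4 T^{2}$)
$\frac{v + \frac{1}{-257715 - 123780}}{V{\left(-346 \right)} - 347046} = \frac{5292 + \frac{1}{-257715 - 123780}}{2 \left(-346\right) \left(1 + 2 \left(-346\right)\right) - 347046} = \frac{5292 + \frac{1}{-381495}}{2 \left(-346\right) \left(1 - 692\right) - 347046} = \frac{5292 - \frac{1}{381495}}{2 \left(-346\right) \left(-691\right) - 347046} = \frac{2018871539}{381495 \left(478172 - 347046\right)} = \frac{2018871539}{381495 \cdot 131126} = \frac{2018871539}{381495} \cdot \frac{1}{131126} = \frac{2018871539}{50023913370}$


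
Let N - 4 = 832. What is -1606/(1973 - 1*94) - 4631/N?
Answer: -913115/142804 ≈ -6.3942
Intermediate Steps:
N = 836 (N = 4 + 832 = 836)
-1606/(1973 - 1*94) - 4631/N = -1606/(1973 - 1*94) - 4631/836 = -1606/(1973 - 94) - 4631*1/836 = -1606/1879 - 421/76 = -913115/142804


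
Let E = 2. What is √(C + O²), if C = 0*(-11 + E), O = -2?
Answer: 2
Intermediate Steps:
C = 0 (C = 0*(-11 + 2) = 0*(-9) = 0)
√(C + O²) = √(0 + (-2)²) = √(0 + 4) = √4 = 2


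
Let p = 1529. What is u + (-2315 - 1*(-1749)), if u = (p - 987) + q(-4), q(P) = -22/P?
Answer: -37/2 ≈ -18.500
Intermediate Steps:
u = 1095/2 (u = (1529 - 987) - 22/(-4) = 542 - 22*(-¼) = 542 + 11/2 = 1095/2 ≈ 547.50)
u + (-2315 - 1*(-1749)) = 1095/2 + (-2315 - 1*(-1749)) = 1095/2 + (-2315 + 1749) = 1095/2 - 566 = -37/2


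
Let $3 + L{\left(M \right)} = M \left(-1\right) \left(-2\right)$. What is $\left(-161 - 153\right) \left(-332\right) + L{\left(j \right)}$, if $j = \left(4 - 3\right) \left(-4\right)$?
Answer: $104237$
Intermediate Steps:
$j = -4$ ($j = 1 \left(-4\right) = -4$)
$L{\left(M \right)} = -3 + 2 M$ ($L{\left(M \right)} = -3 + M \left(-1\right) \left(-2\right) = -3 + - M \left(-2\right) = -3 + 2 M$)
$\left(-161 - 153\right) \left(-332\right) + L{\left(j \right)} = \left(-161 - 153\right) \left(-332\right) + \left(-3 + 2 \left(-4\right)\right) = \left(-161 - 153\right) \left(-332\right) - 11 = \left(-314\right) \left(-332\right) - 11 = 104248 - 11 = 104237$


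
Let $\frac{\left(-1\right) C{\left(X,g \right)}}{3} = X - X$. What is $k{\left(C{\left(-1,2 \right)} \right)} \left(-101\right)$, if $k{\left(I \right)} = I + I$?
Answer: $0$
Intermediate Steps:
$C{\left(X,g \right)} = 0$ ($C{\left(X,g \right)} = - 3 \left(X - X\right) = \left(-3\right) 0 = 0$)
$k{\left(I \right)} = 2 I$
$k{\left(C{\left(-1,2 \right)} \right)} \left(-101\right) = 2 \cdot 0 \left(-101\right) = 0 \left(-101\right) = 0$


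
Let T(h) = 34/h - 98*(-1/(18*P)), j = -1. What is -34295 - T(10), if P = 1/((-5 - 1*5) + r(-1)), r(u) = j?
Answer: -1540733/45 ≈ -34239.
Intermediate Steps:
r(u) = -1
P = -1/11 (P = 1/((-5 - 1*5) - 1) = 1/((-5 - 5) - 1) = 1/(-10 - 1) = 1/(-11) = -1/11 ≈ -0.090909)
T(h) = -539/9 + 34/h (T(h) = 34/h - 98/(-1/11*(-3)*6) = 34/h - 98/((3/11)*6) = 34/h - 98/18/11 = 34/h - 98*11/18 = 34/h - 539/9 = -539/9 + 34/h)
-34295 - T(10) = -34295 - (-539/9 + 34/10) = -34295 - (-539/9 + 34*(⅒)) = -34295 - (-539/9 + 17/5) = -34295 - 1*(-2542/45) = -34295 + 2542/45 = -1540733/45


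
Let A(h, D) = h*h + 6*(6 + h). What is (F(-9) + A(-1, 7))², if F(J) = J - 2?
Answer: 400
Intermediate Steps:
F(J) = -2 + J
A(h, D) = 36 + h² + 6*h (A(h, D) = h² + (36 + 6*h) = 36 + h² + 6*h)
(F(-9) + A(-1, 7))² = ((-2 - 9) + (36 + (-1)² + 6*(-1)))² = (-11 + (36 + 1 - 6))² = (-11 + 31)² = 20² = 400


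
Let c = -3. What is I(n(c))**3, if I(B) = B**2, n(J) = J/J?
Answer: 1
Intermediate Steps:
n(J) = 1
I(n(c))**3 = (1**2)**3 = 1**3 = 1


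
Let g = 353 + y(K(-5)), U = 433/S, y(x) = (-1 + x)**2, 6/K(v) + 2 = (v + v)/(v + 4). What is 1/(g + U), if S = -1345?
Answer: 21520/7590977 ≈ 0.0028349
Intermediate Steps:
K(v) = 6/(-2 + 2*v/(4 + v)) (K(v) = 6/(-2 + (v + v)/(v + 4)) = 6/(-2 + (2*v)/(4 + v)) = 6/(-2 + 2*v/(4 + v)))
U = -433/1345 (U = 433/(-1345) = 433*(-1/1345) = -433/1345 ≈ -0.32193)
g = 5649/16 (g = 353 + (-1 + (-3 - 3/4*(-5)))**2 = 353 + (-1 + (-3 + 15/4))**2 = 353 + (-1 + 3/4)**2 = 353 + (-1/4)**2 = 353 + 1/16 = 5649/16 ≈ 353.06)
1/(g + U) = 1/(5649/16 - 433/1345) = 1/(7590977/21520) = 21520/7590977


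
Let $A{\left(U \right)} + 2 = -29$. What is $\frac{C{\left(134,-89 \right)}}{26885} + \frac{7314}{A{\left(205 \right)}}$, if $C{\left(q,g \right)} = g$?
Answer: $- \frac{196639649}{833435} \approx -235.94$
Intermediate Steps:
$A{\left(U \right)} = -31$ ($A{\left(U \right)} = -2 - 29 = -31$)
$\frac{C{\left(134,-89 \right)}}{26885} + \frac{7314}{A{\left(205 \right)}} = - \frac{89}{26885} + \frac{7314}{-31} = \left(-89\right) \frac{1}{26885} + 7314 \left(- \frac{1}{31}\right) = - \frac{89}{26885} - \frac{7314}{31} = - \frac{196639649}{833435}$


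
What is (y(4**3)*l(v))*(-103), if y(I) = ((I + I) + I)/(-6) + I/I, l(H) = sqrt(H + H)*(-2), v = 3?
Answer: -6386*sqrt(6) ≈ -15642.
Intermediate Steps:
l(H) = -2*sqrt(2)*sqrt(H) (l(H) = sqrt(2*H)*(-2) = (sqrt(2)*sqrt(H))*(-2) = -2*sqrt(2)*sqrt(H))
y(I) = 1 - I/2 (y(I) = (2*I + I)*(-1/6) + 1 = (3*I)*(-1/6) + 1 = -I/2 + 1 = 1 - I/2)
(y(4**3)*l(v))*(-103) = ((1 - 1/2*4**3)*(-2*sqrt(2)*sqrt(3)))*(-103) = ((1 - 1/2*64)*(-2*sqrt(6)))*(-103) = ((1 - 32)*(-2*sqrt(6)))*(-103) = -(-62)*sqrt(6)*(-103) = (62*sqrt(6))*(-103) = -6386*sqrt(6)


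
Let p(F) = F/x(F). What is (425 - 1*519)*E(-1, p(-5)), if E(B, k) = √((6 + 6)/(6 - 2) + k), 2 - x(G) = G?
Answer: -376*√7/7 ≈ -142.11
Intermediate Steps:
x(G) = 2 - G
p(F) = F/(2 - F)
E(B, k) = √(3 + k) (E(B, k) = √(12/4 + k) = √(12*(¼) + k) = √(3 + k))
(425 - 1*519)*E(-1, p(-5)) = (425 - 1*519)*√(3 - 1*(-5)/(-2 - 5)) = (425 - 519)*√(3 - 1*(-5)/(-7)) = -94*√(3 - 1*(-5)*(-⅐)) = -94*√(3 - 5/7) = -376*√7/7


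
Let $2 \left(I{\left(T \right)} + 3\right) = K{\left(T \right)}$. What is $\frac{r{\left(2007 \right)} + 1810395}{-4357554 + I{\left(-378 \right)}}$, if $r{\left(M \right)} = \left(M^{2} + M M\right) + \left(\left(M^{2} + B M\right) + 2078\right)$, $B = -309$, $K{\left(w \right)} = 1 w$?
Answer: $- \frac{13276457}{4357746} \approx -3.0466$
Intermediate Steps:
$K{\left(w \right)} = w$
$I{\left(T \right)} = -3 + \frac{T}{2}$
$r{\left(M \right)} = 2078 - 309 M + 3 M^{2}$ ($r{\left(M \right)} = \left(M^{2} + M M\right) + \left(\left(M^{2} - 309 M\right) + 2078\right) = \left(M^{2} + M^{2}\right) + \left(2078 + M^{2} - 309 M\right) = 2 M^{2} + \left(2078 + M^{2} - 309 M\right) = 2078 - 309 M + 3 M^{2}$)
$\frac{r{\left(2007 \right)} + 1810395}{-4357554 + I{\left(-378 \right)}} = \frac{\left(2078 - 620163 + 3 \cdot 2007^{2}\right) + 1810395}{-4357554 + \left(-3 + \frac{1}{2} \left(-378\right)\right)} = \frac{\left(2078 - 620163 + 3 \cdot 4028049\right) + 1810395}{-4357554 - 192} = \frac{\left(2078 - 620163 + 12084147\right) + 1810395}{-4357554 - 192} = \frac{11466062 + 1810395}{-4357746} = 13276457 \left(- \frac{1}{4357746}\right) = - \frac{13276457}{4357746}$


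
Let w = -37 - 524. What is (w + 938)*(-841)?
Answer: -317057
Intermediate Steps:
w = -561
(w + 938)*(-841) = (-561 + 938)*(-841) = 377*(-841) = -317057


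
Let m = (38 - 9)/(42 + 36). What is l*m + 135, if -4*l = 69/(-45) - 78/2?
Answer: 81179/585 ≈ 138.77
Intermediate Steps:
l = 152/15 (l = -(69/(-45) - 78/2)/4 = -(69*(-1/45) - 78*½)/4 = -(-23/15 - 39)/4 = -¼*(-608/15) = 152/15 ≈ 10.133)
m = 29/78 ≈ 0.37179
l*m + 135 = (152/15)*(29/78) + 135 = 2204/585 + 135 = 81179/585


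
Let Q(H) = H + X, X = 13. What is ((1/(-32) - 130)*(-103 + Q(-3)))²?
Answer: 149748102729/1024 ≈ 1.4624e+8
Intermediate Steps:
Q(H) = 13 + H (Q(H) = H + 13 = 13 + H)
((1/(-32) - 130)*(-103 + Q(-3)))² = ((1/(-32) - 130)*(-103 + (13 - 3)))² = ((-1/32 - 130)*(-103 + 10))² = (-4161/32*(-93))² = (386973/32)² = 149748102729/1024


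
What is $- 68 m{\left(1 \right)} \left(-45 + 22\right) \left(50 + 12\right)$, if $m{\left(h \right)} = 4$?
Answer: $387872$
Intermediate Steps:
$- 68 m{\left(1 \right)} \left(-45 + 22\right) \left(50 + 12\right) = \left(-68\right) 4 \left(-45 + 22\right) \left(50 + 12\right) = - 272 \left(\left(-23\right) 62\right) = \left(-272\right) \left(-1426\right) = 387872$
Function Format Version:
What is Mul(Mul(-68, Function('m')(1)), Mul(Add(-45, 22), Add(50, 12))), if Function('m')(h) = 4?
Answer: 387872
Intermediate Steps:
Mul(Mul(-68, Function('m')(1)), Mul(Add(-45, 22), Add(50, 12))) = Mul(Mul(-68, 4), Mul(Add(-45, 22), Add(50, 12))) = Mul(-272, Mul(-23, 62)) = Mul(-272, -1426) = 387872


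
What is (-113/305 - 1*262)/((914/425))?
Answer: -6801955/55754 ≈ -122.00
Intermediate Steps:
(-113/305 - 1*262)/((914/425)) = (-113*1/305 - 262)/((914*(1/425))) = (-113/305 - 262)/(914/425) = -80023/305*425/914 = -6801955/55754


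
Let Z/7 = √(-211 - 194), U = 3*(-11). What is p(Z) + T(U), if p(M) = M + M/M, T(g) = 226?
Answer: 227 + 63*I*√5 ≈ 227.0 + 140.87*I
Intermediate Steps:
U = -33
Z = 63*I*√5 (Z = 7*√(-211 - 194) = 7*√(-405) = 7*(9*I*√5) = 63*I*√5 ≈ 140.87*I)
p(M) = 1 + M (p(M) = M + 1 = 1 + M)
p(Z) + T(U) = (1 + 63*I*√5) + 226 = 227 + 63*I*√5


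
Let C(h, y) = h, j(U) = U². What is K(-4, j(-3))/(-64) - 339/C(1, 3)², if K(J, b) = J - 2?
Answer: -10845/32 ≈ -338.91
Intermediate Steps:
K(J, b) = -2 + J
K(-4, j(-3))/(-64) - 339/C(1, 3)² = (-2 - 4)/(-64) - 339/(1²) = -6*(-1/64) - 339/1 = 3/32 - 339*1 = 3/32 - 339 = -10845/32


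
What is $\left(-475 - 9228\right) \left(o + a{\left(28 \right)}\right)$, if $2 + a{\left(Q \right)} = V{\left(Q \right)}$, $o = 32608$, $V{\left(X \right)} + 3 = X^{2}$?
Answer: $-323954061$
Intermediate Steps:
$V{\left(X \right)} = -3 + X^{2}$
$a{\left(Q \right)} = -5 + Q^{2}$ ($a{\left(Q \right)} = -2 + \left(-3 + Q^{2}\right) = -5 + Q^{2}$)
$\left(-475 - 9228\right) \left(o + a{\left(28 \right)}\right) = \left(-475 - 9228\right) \left(32608 - \left(5 - 28^{2}\right)\right) = - 9703 \left(32608 + \left(-5 + 784\right)\right) = - 9703 \left(32608 + 779\right) = \left(-9703\right) 33387 = -323954061$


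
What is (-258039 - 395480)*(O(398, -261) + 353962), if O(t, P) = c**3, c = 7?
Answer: -231545049295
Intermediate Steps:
O(t, P) = 343 (O(t, P) = 7**3 = 343)
(-258039 - 395480)*(O(398, -261) + 353962) = (-258039 - 395480)*(343 + 353962) = -653519*354305 = -231545049295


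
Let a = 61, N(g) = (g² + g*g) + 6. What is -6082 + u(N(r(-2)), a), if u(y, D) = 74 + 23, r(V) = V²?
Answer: -5985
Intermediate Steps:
N(g) = 6 + 2*g² (N(g) = (g² + g²) + 6 = 2*g² + 6 = 6 + 2*g²)
u(y, D) = 97
-6082 + u(N(r(-2)), a) = -6082 + 97 = -5985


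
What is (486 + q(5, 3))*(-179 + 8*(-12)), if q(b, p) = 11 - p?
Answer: -135850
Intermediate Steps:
(486 + q(5, 3))*(-179 + 8*(-12)) = (486 + (11 - 1*3))*(-179 + 8*(-12)) = (486 + (11 - 3))*(-179 - 96) = (486 + 8)*(-275) = 494*(-275) = -135850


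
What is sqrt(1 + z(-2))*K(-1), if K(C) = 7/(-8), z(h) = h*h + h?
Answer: -7*sqrt(3)/8 ≈ -1.5155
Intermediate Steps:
z(h) = h + h**2 (z(h) = h**2 + h = h + h**2)
K(C) = -7/8 (K(C) = 7*(-1/8) = -7/8)
sqrt(1 + z(-2))*K(-1) = sqrt(1 - 2*(1 - 2))*(-7/8) = sqrt(1 - 2*(-1))*(-7/8) = sqrt(1 + 2)*(-7/8) = sqrt(3)*(-7/8) = -7*sqrt(3)/8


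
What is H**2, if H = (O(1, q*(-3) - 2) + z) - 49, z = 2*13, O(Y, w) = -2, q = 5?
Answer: 625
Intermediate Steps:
z = 26
H = -25 (H = (-2 + 26) - 49 = 24 - 49 = -25)
H**2 = (-25)**2 = 625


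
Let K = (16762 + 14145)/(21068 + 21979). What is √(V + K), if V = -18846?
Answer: I*√3880126745465/14349 ≈ 137.28*I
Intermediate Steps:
K = 30907/43047 ≈ 0.71798
√(V + K) = √(-18846 + 30907/43047) = √(-811232855/43047) = I*√3880126745465/14349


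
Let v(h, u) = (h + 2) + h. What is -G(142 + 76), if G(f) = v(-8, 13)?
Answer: 14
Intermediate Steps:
v(h, u) = 2 + 2*h (v(h, u) = (2 + h) + h = 2 + 2*h)
G(f) = -14 (G(f) = 2 + 2*(-8) = 2 - 16 = -14)
-G(142 + 76) = -1*(-14) = 14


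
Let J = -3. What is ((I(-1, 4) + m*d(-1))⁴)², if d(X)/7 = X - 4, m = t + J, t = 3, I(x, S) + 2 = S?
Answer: 256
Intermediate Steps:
I(x, S) = -2 + S
m = 0 (m = 3 - 3 = 0)
d(X) = -28 + 7*X (d(X) = 7*(X - 4) = 7*(-4 + X) = -28 + 7*X)
((I(-1, 4) + m*d(-1))⁴)² = (((-2 + 4) + 0*(-28 + 7*(-1)))⁴)² = ((2 + 0*(-28 - 7))⁴)² = ((2 + 0*(-35))⁴)² = ((2 + 0)⁴)² = (2⁴)² = 16² = 256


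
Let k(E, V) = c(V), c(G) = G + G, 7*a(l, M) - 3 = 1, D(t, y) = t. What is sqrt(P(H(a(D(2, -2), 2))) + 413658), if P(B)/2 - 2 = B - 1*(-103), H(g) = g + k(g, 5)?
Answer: 22*sqrt(41902)/7 ≈ 643.34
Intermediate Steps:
a(l, M) = 4/7 (a(l, M) = 3/7 + (1/7)*1 = 3/7 + 1/7 = 4/7)
c(G) = 2*G
k(E, V) = 2*V
H(g) = 10 + g (H(g) = g + 2*5 = g + 10 = 10 + g)
P(B) = 210 + 2*B (P(B) = 4 + 2*(B - 1*(-103)) = 4 + 2*(B + 103) = 4 + 2*(103 + B) = 4 + (206 + 2*B) = 210 + 2*B)
sqrt(P(H(a(D(2, -2), 2))) + 413658) = sqrt((210 + 2*(10 + 4/7)) + 413658) = sqrt((210 + 2*(74/7)) + 413658) = sqrt((210 + 148/7) + 413658) = sqrt(1618/7 + 413658) = sqrt(2897224/7) = 22*sqrt(41902)/7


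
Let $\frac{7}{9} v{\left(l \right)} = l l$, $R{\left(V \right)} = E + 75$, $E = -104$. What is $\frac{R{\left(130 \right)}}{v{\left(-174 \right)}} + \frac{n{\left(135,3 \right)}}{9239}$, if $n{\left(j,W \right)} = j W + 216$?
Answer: $\frac{5770243}{86809644} \approx 0.06647$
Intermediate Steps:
$R{\left(V \right)} = -29$ ($R{\left(V \right)} = -104 + 75 = -29$)
$v{\left(l \right)} = \frac{9 l^{2}}{7}$ ($v{\left(l \right)} = \frac{9 l l}{7} = \frac{9 l^{2}}{7}$)
$n{\left(j,W \right)} = 216 + W j$ ($n{\left(j,W \right)} = W j + 216 = 216 + W j$)
$\frac{R{\left(130 \right)}}{v{\left(-174 \right)}} + \frac{n{\left(135,3 \right)}}{9239} = - \frac{29}{\frac{9}{7} \left(-174\right)^{2}} + \frac{216 + 3 \cdot 135}{9239} = - \frac{29}{\frac{9}{7} \cdot 30276} + \left(216 + 405\right) \frac{1}{9239} = - \frac{29}{\frac{272484}{7}} + 621 \cdot \frac{1}{9239} = \left(-29\right) \frac{7}{272484} + \frac{621}{9239} = - \frac{7}{9396} + \frac{621}{9239} = \frac{5770243}{86809644}$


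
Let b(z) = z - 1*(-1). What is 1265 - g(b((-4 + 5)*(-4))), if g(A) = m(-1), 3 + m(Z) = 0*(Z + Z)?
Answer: 1268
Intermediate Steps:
m(Z) = -3 (m(Z) = -3 + 0*(Z + Z) = -3 + 0*(2*Z) = -3 + 0 = -3)
b(z) = 1 + z (b(z) = z + 1 = 1 + z)
g(A) = -3
1265 - g(b((-4 + 5)*(-4))) = 1265 - 1*(-3) = 1265 + 3 = 1268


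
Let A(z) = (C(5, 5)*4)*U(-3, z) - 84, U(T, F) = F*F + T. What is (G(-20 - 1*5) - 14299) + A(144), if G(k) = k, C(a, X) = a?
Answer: 400252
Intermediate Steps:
U(T, F) = T + F² (U(T, F) = F² + T = T + F²)
A(z) = -144 + 20*z² (A(z) = (5*4)*(-3 + z²) - 84 = 20*(-3 + z²) - 84 = (-60 + 20*z²) - 84 = -144 + 20*z²)
(G(-20 - 1*5) - 14299) + A(144) = ((-20 - 1*5) - 14299) + (-144 + 20*144²) = ((-20 - 5) - 14299) + (-144 + 20*20736) = (-25 - 14299) + (-144 + 414720) = -14324 + 414576 = 400252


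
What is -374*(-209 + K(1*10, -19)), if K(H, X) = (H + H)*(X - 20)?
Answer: 369886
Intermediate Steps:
K(H, X) = 2*H*(-20 + X) (K(H, X) = (2*H)*(-20 + X) = 2*H*(-20 + X))
-374*(-209 + K(1*10, -19)) = -374*(-209 + 2*(1*10)*(-20 - 19)) = -374*(-209 + 2*10*(-39)) = -374*(-209 - 780) = -374*(-989) = 369886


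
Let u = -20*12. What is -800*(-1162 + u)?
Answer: 1121600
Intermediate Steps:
u = -240
-800*(-1162 + u) = -800*(-1162 - 240) = -800*(-1402) = 1121600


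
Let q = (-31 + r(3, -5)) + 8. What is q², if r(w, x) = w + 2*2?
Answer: 256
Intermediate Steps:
r(w, x) = 4 + w (r(w, x) = w + 4 = 4 + w)
q = -16 (q = (-31 + (4 + 3)) + 8 = (-31 + 7) + 8 = -24 + 8 = -16)
q² = (-16)² = 256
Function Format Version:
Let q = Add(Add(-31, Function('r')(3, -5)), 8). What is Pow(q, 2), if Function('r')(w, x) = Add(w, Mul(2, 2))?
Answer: 256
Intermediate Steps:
Function('r')(w, x) = Add(4, w) (Function('r')(w, x) = Add(w, 4) = Add(4, w))
q = -16 (q = Add(Add(-31, Add(4, 3)), 8) = Add(Add(-31, 7), 8) = Add(-24, 8) = -16)
Pow(q, 2) = Pow(-16, 2) = 256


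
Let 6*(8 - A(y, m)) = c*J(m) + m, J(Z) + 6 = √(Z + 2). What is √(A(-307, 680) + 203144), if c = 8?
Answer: 2*√(456855 - 3*√682)/3 ≈ 450.57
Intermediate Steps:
J(Z) = -6 + √(2 + Z) (J(Z) = -6 + √(Z + 2) = -6 + √(2 + Z))
A(y, m) = 16 - 4*√(2 + m)/3 - m/6 (A(y, m) = 8 - (8*(-6 + √(2 + m)) + m)/6 = 8 - ((-48 + 8*√(2 + m)) + m)/6 = 8 - (-48 + m + 8*√(2 + m))/6 = 8 + (8 - 4*√(2 + m)/3 - m/6) = 16 - 4*√(2 + m)/3 - m/6)
√(A(-307, 680) + 203144) = √((16 - 4*√(2 + 680)/3 - ⅙*680) + 203144) = √((16 - 4*√682/3 - 340/3) + 203144) = √((-292/3 - 4*√682/3) + 203144) = √(609140/3 - 4*√682/3)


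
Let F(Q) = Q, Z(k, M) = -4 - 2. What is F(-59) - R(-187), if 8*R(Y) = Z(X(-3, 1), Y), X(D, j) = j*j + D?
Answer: -233/4 ≈ -58.250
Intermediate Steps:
X(D, j) = D + j**2 (X(D, j) = j**2 + D = D + j**2)
Z(k, M) = -6
R(Y) = -3/4 (R(Y) = (1/8)*(-6) = -3/4)
F(-59) - R(-187) = -59 - 1*(-3/4) = -59 + 3/4 = -233/4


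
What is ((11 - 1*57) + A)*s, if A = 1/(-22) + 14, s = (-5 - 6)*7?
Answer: 4935/2 ≈ 2467.5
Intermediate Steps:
s = -77 (s = -11*7 = -77)
A = 307/22 (A = -1/22 + 14 = 307/22 ≈ 13.955)
((11 - 1*57) + A)*s = ((11 - 1*57) + 307/22)*(-77) = ((11 - 57) + 307/22)*(-77) = (-46 + 307/22)*(-77) = -705/22*(-77) = 4935/2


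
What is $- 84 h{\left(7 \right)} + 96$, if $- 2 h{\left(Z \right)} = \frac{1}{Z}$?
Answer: $102$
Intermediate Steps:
$h{\left(Z \right)} = - \frac{1}{2 Z}$
$- 84 h{\left(7 \right)} + 96 = - 84 \left(- \frac{1}{2 \cdot 7}\right) + 96 = - 84 \left(\left(- \frac{1}{2}\right) \frac{1}{7}\right) + 96 = \left(-84\right) \left(- \frac{1}{14}\right) + 96 = 6 + 96 = 102$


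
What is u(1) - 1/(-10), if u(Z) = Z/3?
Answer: 13/30 ≈ 0.43333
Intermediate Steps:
u(Z) = Z/3 (u(Z) = Z*(1/3) = Z/3)
u(1) - 1/(-10) = (1/3)*1 - 1/(-10) = 1/3 - 1/10*(-1) = 1/3 + 1/10 = 13/30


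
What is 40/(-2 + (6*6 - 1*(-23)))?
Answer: 40/57 ≈ 0.70175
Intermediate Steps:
40/(-2 + (6*6 - 1*(-23))) = 40/(-2 + (36 + 23)) = 40/(-2 + 59) = 40/57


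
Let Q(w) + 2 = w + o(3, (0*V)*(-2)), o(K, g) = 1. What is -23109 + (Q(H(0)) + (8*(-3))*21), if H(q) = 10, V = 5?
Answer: -23604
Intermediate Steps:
Q(w) = -1 + w (Q(w) = -2 + (w + 1) = -2 + (1 + w) = -1 + w)
-23109 + (Q(H(0)) + (8*(-3))*21) = -23109 + ((-1 + 10) + (8*(-3))*21) = -23109 + (9 - 24*21) = -23109 + (9 - 504) = -23109 - 495 = -23604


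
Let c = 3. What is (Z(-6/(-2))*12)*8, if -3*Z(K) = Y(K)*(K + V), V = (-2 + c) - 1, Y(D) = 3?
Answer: -288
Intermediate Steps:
V = 0 (V = (-2 + 3) - 1 = 1 - 1 = 0)
Z(K) = -K (Z(K) = -(K + 0) = -K)
(Z(-6/(-2))*12)*8 = (-(-6)/(-2)*12)*8 = (-(-6)*(-1)/2*12)*8 = (-1*3*12)*8 = -3*12*8 = -36*8 = -288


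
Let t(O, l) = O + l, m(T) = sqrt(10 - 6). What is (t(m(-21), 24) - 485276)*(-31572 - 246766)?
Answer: 135063514500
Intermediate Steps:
m(T) = 2 (m(T) = sqrt(4) = 2)
(t(m(-21), 24) - 485276)*(-31572 - 246766) = ((2 + 24) - 485276)*(-31572 - 246766) = (26 - 485276)*(-278338) = -485250*(-278338) = 135063514500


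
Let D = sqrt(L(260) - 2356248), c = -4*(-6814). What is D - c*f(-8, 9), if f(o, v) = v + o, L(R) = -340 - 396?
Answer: -27256 + 2*I*sqrt(589246) ≈ -27256.0 + 1535.2*I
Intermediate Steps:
L(R) = -736
f(o, v) = o + v
c = 27256
D = 2*I*sqrt(589246) (D = sqrt(-736 - 2356248) = sqrt(-2356984) = 2*I*sqrt(589246) ≈ 1535.2*I)
D - c*f(-8, 9) = 2*I*sqrt(589246) - 27256*(-8 + 9) = 2*I*sqrt(589246) - 27256 = -27256 + 2*I*sqrt(589246)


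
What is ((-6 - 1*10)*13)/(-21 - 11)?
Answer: 13/2 ≈ 6.5000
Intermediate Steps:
((-6 - 1*10)*13)/(-21 - 11) = ((-6 - 10)*13)/(-32) = -16*13*(-1/32) = -208*(-1/32) = 13/2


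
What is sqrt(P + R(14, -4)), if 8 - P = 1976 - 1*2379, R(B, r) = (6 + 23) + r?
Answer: 2*sqrt(109) ≈ 20.881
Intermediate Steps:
R(B, r) = 29 + r
P = 411 (P = 8 - (1976 - 1*2379) = 8 - (1976 - 2379) = 8 - 1*(-403) = 8 + 403 = 411)
sqrt(P + R(14, -4)) = sqrt(411 + (29 - 4)) = sqrt(411 + 25) = sqrt(436) = 2*sqrt(109)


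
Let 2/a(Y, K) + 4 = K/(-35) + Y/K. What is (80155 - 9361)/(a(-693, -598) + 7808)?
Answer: 10553226183/1163955586 ≈ 9.0667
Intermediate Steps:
a(Y, K) = 2/(-4 - K/35 + Y/K) (a(Y, K) = 2/(-4 + (K/(-35) + Y/K)) = 2/(-4 + (K*(-1/35) + Y/K)) = 2/(-4 + (-K/35 + Y/K)) = 2/(-4 - K/35 + Y/K))
(80155 - 9361)/(a(-693, -598) + 7808) = (80155 - 9361)/(-70*(-598)/((-598)² - 35*(-693) + 140*(-598)) + 7808) = 70794/(-70*(-598)/(357604 + 24255 - 83720) + 7808) = 70794/(-70*(-598)/298139 + 7808) = 70794/(-70*(-598)*1/298139 + 7808) = 70794/(41860/298139 + 7808) = 70794/(2327911172/298139) = 70794*(298139/2327911172) = 10553226183/1163955586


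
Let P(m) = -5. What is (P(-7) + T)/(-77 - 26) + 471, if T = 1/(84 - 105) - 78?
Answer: 1020517/2163 ≈ 471.81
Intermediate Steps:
T = -1639/21 (T = 1/(-21) - 78 = -1/21 - 78 = -1639/21 ≈ -78.048)
(P(-7) + T)/(-77 - 26) + 471 = (-5 - 1639/21)/(-77 - 26) + 471 = -1744/21/(-103) + 471 = -1744/21*(-1/103) + 471 = 1744/2163 + 471 = 1020517/2163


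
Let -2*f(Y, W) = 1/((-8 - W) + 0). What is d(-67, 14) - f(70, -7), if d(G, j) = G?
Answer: -135/2 ≈ -67.500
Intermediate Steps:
f(Y, W) = -1/(2*(-8 - W)) (f(Y, W) = -1/(2*((-8 - W) + 0)) = -1/(2*(-8 - W)))
d(-67, 14) - f(70, -7) = -67 - 1/(2*(8 - 7)) = -67 - 1/(2*1) = -67 - 1/2 = -67 - 1*½ = -67 - ½ = -135/2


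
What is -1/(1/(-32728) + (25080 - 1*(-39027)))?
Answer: -32728/2098093895 ≈ -1.5599e-5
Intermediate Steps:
-1/(1/(-32728) + (25080 - 1*(-39027))) = -1/(-1/32728 + (25080 + 39027)) = -1/(-1/32728 + 64107) = -1/2098093895/32728 = -1*32728/2098093895 = -32728/2098093895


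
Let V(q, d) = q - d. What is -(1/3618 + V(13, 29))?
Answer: 57887/3618 ≈ 16.000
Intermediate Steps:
-(1/3618 + V(13, 29)) = -(1/3618 + (13 - 1*29)) = -(1/3618 + (13 - 29)) = -(1/3618 - 16) = -1*(-57887/3618) = 57887/3618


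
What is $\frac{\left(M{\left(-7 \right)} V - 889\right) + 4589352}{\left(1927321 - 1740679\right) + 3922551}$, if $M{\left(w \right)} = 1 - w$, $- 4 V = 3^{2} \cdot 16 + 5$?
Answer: $\frac{4588165}{4109193} \approx 1.1166$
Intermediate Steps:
$V = - \frac{149}{4}$ ($V = - \frac{3^{2} \cdot 16 + 5}{4} = - \frac{9 \cdot 16 + 5}{4} = - \frac{144 + 5}{4} = \left(- \frac{1}{4}\right) 149 = - \frac{149}{4} \approx -37.25$)
$\frac{\left(M{\left(-7 \right)} V - 889\right) + 4589352}{\left(1927321 - 1740679\right) + 3922551} = \frac{\left(\left(1 - -7\right) \left(- \frac{149}{4}\right) - 889\right) + 4589352}{\left(1927321 - 1740679\right) + 3922551} = \frac{\left(\left(1 + 7\right) \left(- \frac{149}{4}\right) - 889\right) + 4589352}{\left(1927321 - 1740679\right) + 3922551} = \frac{\left(8 \left(- \frac{149}{4}\right) - 889\right) + 4589352}{186642 + 3922551} = \frac{\left(-298 - 889\right) + 4589352}{4109193} = \left(-1187 + 4589352\right) \frac{1}{4109193} = 4588165 \cdot \frac{1}{4109193} = \frac{4588165}{4109193}$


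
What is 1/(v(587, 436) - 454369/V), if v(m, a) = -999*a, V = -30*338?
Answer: -10140/4416164591 ≈ -2.2961e-6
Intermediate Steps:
V = -10140
1/(v(587, 436) - 454369/V) = 1/(-999*436 - 454369/(-10140)) = 1/(-435564 - 454369*(-1/10140)) = 1/(-435564 + 454369/10140) = 1/(-4416164591/10140) = -10140/4416164591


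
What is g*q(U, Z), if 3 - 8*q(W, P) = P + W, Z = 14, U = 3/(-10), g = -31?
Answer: 3317/80 ≈ 41.463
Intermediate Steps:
U = -3/10 (U = 3*(-1/10) = -3/10 ≈ -0.30000)
q(W, P) = 3/8 - P/8 - W/8 (q(W, P) = 3/8 - (P + W)/8 = 3/8 + (-P/8 - W/8) = 3/8 - P/8 - W/8)
g*q(U, Z) = -31*(3/8 - 1/8*14 - 1/8*(-3/10)) = -31*(3/8 - 7/4 + 3/80) = -31*(-107/80) = 3317/80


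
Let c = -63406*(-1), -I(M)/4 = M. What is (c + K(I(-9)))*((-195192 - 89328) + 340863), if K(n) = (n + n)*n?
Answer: 3718525314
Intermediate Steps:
I(M) = -4*M
K(n) = 2*n**2 (K(n) = (2*n)*n = 2*n**2)
c = 63406
(c + K(I(-9)))*((-195192 - 89328) + 340863) = (63406 + 2*(-4*(-9))**2)*((-195192 - 89328) + 340863) = (63406 + 2*36**2)*(-284520 + 340863) = (63406 + 2*1296)*56343 = (63406 + 2592)*56343 = 65998*56343 = 3718525314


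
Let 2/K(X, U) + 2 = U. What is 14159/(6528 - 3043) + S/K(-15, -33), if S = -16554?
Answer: 1009601234/3485 ≈ 2.8970e+5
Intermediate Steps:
K(X, U) = 2/(-2 + U)
14159/(6528 - 3043) + S/K(-15, -33) = 14159/(6528 - 3043) - 16554/(2/(-2 - 33)) = 14159/3485 - 16554/(2/(-35)) = 14159*(1/3485) - 16554/(2*(-1/35)) = 14159/3485 - 16554/(-2/35) = 14159/3485 - 16554*(-35/2) = 14159/3485 + 289695 = 1009601234/3485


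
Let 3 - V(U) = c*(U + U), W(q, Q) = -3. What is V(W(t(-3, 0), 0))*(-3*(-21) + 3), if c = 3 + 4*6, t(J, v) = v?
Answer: 10890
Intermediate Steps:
c = 27 (c = 3 + 24 = 27)
V(U) = 3 - 54*U (V(U) = 3 - 27*(U + U) = 3 - 27*2*U = 3 - 54*U)
V(W(t(-3, 0), 0))*(-3*(-21) + 3) = (3 - 54*(-3))*(-3*(-21) + 3) = (3 + 162)*(63 + 3) = 165*66 = 10890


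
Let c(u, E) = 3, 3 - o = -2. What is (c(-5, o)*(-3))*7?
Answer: -63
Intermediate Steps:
o = 5 (o = 3 - 1*(-2) = 3 + 2 = 5)
(c(-5, o)*(-3))*7 = (3*(-3))*7 = -9*7 = -63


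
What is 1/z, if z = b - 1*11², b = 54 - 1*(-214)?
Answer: 1/147 ≈ 0.0068027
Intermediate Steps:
b = 268 (b = 54 + 214 = 268)
z = 147 (z = 268 - 1*11² = 268 - 1*121 = 268 - 121 = 147)
1/z = 1/147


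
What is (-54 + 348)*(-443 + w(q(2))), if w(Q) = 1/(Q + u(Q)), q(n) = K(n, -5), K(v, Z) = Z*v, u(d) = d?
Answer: -1302567/10 ≈ -1.3026e+5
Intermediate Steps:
q(n) = -5*n
w(Q) = 1/(2*Q) (w(Q) = 1/(Q + Q) = 1/(2*Q))
(-54 + 348)*(-443 + w(q(2))) = (-54 + 348)*(-443 + 1/(2*((-5*2)))) = 294*(-443 + (½)/(-10)) = 294*(-443 + (½)*(-⅒)) = 294*(-443 - 1/20) = 294*(-8861/20) = -1302567/10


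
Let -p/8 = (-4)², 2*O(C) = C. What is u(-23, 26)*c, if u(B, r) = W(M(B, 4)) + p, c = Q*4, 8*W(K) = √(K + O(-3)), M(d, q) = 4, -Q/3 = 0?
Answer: 0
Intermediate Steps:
Q = 0 (Q = -3*0 = 0)
O(C) = C/2
W(K) = √(-3/2 + K)/8 (W(K) = √(K + (½)*(-3))/8 = √(K - 3/2)/8 = √(-3/2 + K)/8)
p = -128 (p = -8*(-4)² = -8*16 = -128)
c = 0 (c = 0*4 = 0)
u(B, r) = -128 + √10/16 (u(B, r) = √(-6 + 4*4)/16 - 128 = √(-6 + 16)/16 - 128 = √10/16 - 128 = -128 + √10/16)
u(-23, 26)*c = (-128 + √10/16)*0 = 0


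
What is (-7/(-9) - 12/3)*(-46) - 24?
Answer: 1118/9 ≈ 124.22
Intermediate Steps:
(-7/(-9) - 12/3)*(-46) - 24 = (-7*(-1/9) - 12*1/3)*(-46) - 24 = (7/9 - 4)*(-46) - 24 = -29/9*(-46) - 24 = 1334/9 - 24 = 1118/9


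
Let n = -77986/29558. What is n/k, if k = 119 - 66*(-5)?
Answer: -38993/6635771 ≈ -0.0058762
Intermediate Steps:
n = -38993/14779 (n = -77986*1/29558 = -38993/14779 ≈ -2.6384)
k = 449 (k = 119 + 330 = 449)
n/k = -38993/14779/449 = -38993/14779*1/449 = -38993/6635771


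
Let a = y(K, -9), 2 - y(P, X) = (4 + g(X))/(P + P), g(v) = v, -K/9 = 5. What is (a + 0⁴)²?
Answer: 1225/324 ≈ 3.7809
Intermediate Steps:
K = -45 (K = -9*5 = -45)
y(P, X) = 2 - (4 + X)/(2*P) (y(P, X) = 2 - (4 + X)/(P + P) = 2 - (4 + X)/(2*P))
a = 35/18 (a = (½)*(-4 - 1*(-9) + 4*(-45))/(-45) = (½)*(-1/45)*(-4 + 9 - 180) = (½)*(-1/45)*(-175) = 35/18 ≈ 1.9444)
(a + 0⁴)² = (35/18 + 0⁴)² = (35/18 + 0)² = (35/18)² = 1225/324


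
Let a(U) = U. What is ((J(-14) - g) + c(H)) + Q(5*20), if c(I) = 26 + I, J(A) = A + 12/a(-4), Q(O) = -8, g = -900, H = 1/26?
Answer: 23427/26 ≈ 901.04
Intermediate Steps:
H = 1/26 ≈ 0.038462
J(A) = -3 + A (J(A) = A + 12/(-4) = A + 12*(-¼) = A - 3 = -3 + A)
((J(-14) - g) + c(H)) + Q(5*20) = (((-3 - 14) - 1*(-900)) + (26 + 1/26)) - 8 = ((-17 + 900) + 677/26) - 8 = (883 + 677/26) - 8 = 23635/26 - 8 = 23427/26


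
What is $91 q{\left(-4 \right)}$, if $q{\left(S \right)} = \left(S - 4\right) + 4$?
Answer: $-364$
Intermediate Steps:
$q{\left(S \right)} = S$ ($q{\left(S \right)} = \left(-4 + S\right) + 4 = S$)
$91 q{\left(-4 \right)} = 91 \left(-4\right) = -364$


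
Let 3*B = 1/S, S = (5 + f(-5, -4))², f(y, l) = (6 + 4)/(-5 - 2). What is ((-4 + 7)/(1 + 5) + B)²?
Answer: 3892729/14062500 ≈ 0.27682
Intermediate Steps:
f(y, l) = -10/7 (f(y, l) = 10/(-7) = 10*(-⅐) = -10/7)
S = 625/49 (S = (5 - 10/7)² = (25/7)² = 625/49 ≈ 12.755)
B = 49/1875 (B = 1/(3*(625/49)) = (⅓)*(49/625) = 49/1875 ≈ 0.026133)
((-4 + 7)/(1 + 5) + B)² = ((-4 + 7)/(1 + 5) + 49/1875)² = (3/6 + 49/1875)² = (3*(⅙) + 49/1875)² = (½ + 49/1875)² = (1973/3750)² = 3892729/14062500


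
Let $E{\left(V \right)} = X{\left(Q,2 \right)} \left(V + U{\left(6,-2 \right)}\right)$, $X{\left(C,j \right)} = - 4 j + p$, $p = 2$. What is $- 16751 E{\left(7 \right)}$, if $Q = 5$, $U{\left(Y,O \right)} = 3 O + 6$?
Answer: $703542$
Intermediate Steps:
$U{\left(Y,O \right)} = 6 + 3 O$
$X{\left(C,j \right)} = 2 - 4 j$ ($X{\left(C,j \right)} = - 4 j + 2 = 2 - 4 j$)
$E{\left(V \right)} = - 6 V$ ($E{\left(V \right)} = \left(2 - 8\right) \left(V + \left(6 + 3 \left(-2\right)\right)\right) = \left(2 - 8\right) \left(V + \left(6 - 6\right)\right) = - 6 \left(V + 0\right) = - 6 V$)
$- 16751 E{\left(7 \right)} = - 16751 \left(\left(-6\right) 7\right) = \left(-16751\right) \left(-42\right) = 703542$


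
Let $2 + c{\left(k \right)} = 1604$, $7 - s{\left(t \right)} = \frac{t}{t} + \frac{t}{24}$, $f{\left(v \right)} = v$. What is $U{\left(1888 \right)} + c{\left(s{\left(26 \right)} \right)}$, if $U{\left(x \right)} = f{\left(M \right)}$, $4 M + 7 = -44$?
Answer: $\frac{6357}{4} \approx 1589.3$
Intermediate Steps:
$M = - \frac{51}{4}$ ($M = - \frac{7}{4} + \frac{1}{4} \left(-44\right) = - \frac{7}{4} - 11 = - \frac{51}{4} \approx -12.75$)
$U{\left(x \right)} = - \frac{51}{4}$
$s{\left(t \right)} = 6 - \frac{t}{24}$ ($s{\left(t \right)} = 7 - \left(\frac{t}{t} + \frac{t}{24}\right) = 7 - \left(1 + t \frac{1}{24}\right) = 7 - \left(1 + \frac{t}{24}\right) = 6 - \frac{t}{24}$)
$c{\left(k \right)} = 1602$ ($c{\left(k \right)} = -2 + 1604 = 1602$)
$U{\left(1888 \right)} + c{\left(s{\left(26 \right)} \right)} = - \frac{51}{4} + 1602 = \frac{6357}{4}$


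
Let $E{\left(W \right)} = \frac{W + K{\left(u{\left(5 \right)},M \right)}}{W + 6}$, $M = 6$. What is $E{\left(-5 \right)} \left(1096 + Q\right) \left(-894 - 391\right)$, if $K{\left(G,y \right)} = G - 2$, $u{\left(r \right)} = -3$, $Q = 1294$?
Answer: $30711500$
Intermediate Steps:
$K{\left(G,y \right)} = -2 + G$ ($K{\left(G,y \right)} = G - 2 = -2 + G$)
$E{\left(W \right)} = \frac{-5 + W}{6 + W}$ ($E{\left(W \right)} = \frac{W - 5}{W + 6} = \frac{W - 5}{6 + W} = \frac{-5 + W}{6 + W}$)
$E{\left(-5 \right)} \left(1096 + Q\right) \left(-894 - 391\right) = \frac{-5 - 5}{6 - 5} \left(1096 + 1294\right) \left(-894 - 391\right) = 1^{-1} \left(-10\right) 2390 \left(-1285\right) = 1 \left(-10\right) \left(-3071150\right) = \left(-10\right) \left(-3071150\right) = 30711500$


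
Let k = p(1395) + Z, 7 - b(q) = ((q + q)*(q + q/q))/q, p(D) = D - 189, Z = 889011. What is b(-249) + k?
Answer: 890720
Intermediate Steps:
p(D) = -189 + D
b(q) = 5 - 2*q (b(q) = 7 - (q + q)*(q + q/q)/q = 7 - (2*q)*(q + 1)/q = 7 - (2*q)*(1 + q)/q = 7 - 2*q*(1 + q)/q = 7 - (2 + 2*q) = 7 + (-2 - 2*q) = 5 - 2*q)
k = 890217 (k = (-189 + 1395) + 889011 = 1206 + 889011 = 890217)
b(-249) + k = (5 - 2*(-249)) + 890217 = (5 + 498) + 890217 = 503 + 890217 = 890720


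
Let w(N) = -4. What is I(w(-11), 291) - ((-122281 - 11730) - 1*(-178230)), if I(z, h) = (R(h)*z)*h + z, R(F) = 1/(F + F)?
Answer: -44225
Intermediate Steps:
R(F) = 1/(2*F)
I(z, h) = 3*z/2 (I(z, h) = ((1/(2*h))*z)*h + z = (z/(2*h))*h + z = z/2 + z = 3*z/2)
I(w(-11), 291) - ((-122281 - 11730) - 1*(-178230)) = (3/2)*(-4) - ((-122281 - 11730) - 1*(-178230)) = -6 - (-134011 + 178230) = -6 - 1*44219 = -6 - 44219 = -44225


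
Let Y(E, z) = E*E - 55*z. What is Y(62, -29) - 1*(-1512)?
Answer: 6951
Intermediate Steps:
Y(E, z) = E² - 55*z
Y(62, -29) - 1*(-1512) = (62² - 55*(-29)) - 1*(-1512) = (3844 + 1595) + 1512 = 5439 + 1512 = 6951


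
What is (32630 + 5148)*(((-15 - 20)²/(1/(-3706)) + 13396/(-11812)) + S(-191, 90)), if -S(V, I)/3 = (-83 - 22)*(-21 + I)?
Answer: -504033960550432/2953 ≈ -1.7069e+11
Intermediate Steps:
S(V, I) = -6615 + 315*I (S(V, I) = -3*(-83 - 22)*(-21 + I) = -(-315)*(-21 + I) = -3*(2205 - 105*I) = -6615 + 315*I)
(32630 + 5148)*(((-15 - 20)²/(1/(-3706)) + 13396/(-11812)) + S(-191, 90)) = (32630 + 5148)*(((-15 - 20)²/(1/(-3706)) + 13396/(-11812)) + (-6615 + 315*90)) = 37778*(((-35)²/(-1/3706) + 13396*(-1/11812)) + (-6615 + 28350)) = 37778*((1225*(-3706) - 3349/2953) + 21735) = 37778*((-4539850 - 3349/2953) + 21735) = 37778*(-13406180399/2953 + 21735) = 37778*(-13341996944/2953) = -504033960550432/2953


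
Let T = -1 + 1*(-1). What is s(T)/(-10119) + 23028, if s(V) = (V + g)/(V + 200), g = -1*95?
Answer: 46138025833/2003562 ≈ 23028.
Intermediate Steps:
g = -95
T = -2 (T = -1 - 1 = -2)
s(V) = (-95 + V)/(200 + V) (s(V) = (V - 95)/(V + 200) = (-95 + V)/(200 + V))
s(T)/(-10119) + 23028 = ((-95 - 2)/(200 - 2))/(-10119) + 23028 = (-97/198)*(-1/10119) + 23028 = ((1/198)*(-97))*(-1/10119) + 23028 = -97/198*(-1/10119) + 23028 = 97/2003562 + 23028 = 46138025833/2003562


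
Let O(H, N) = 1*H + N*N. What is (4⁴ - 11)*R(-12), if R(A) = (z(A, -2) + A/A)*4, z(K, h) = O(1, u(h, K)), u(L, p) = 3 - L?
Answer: 26460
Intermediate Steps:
O(H, N) = H + N²
z(K, h) = 1 + (3 - h)²
R(A) = 108 (R(A) = ((1 + (-3 - 2)²) + A/A)*4 = ((1 + (-5)²) + 1)*4 = ((1 + 25) + 1)*4 = (26 + 1)*4 = 27*4 = 108)
(4⁴ - 11)*R(-12) = (4⁴ - 11)*108 = (256 - 11)*108 = 245*108 = 26460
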